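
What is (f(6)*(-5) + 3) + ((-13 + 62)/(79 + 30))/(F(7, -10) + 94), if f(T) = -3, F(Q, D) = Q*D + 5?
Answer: 56947/3161 ≈ 18.016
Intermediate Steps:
F(Q, D) = 5 + D*Q (F(Q, D) = D*Q + 5 = 5 + D*Q)
(f(6)*(-5) + 3) + ((-13 + 62)/(79 + 30))/(F(7, -10) + 94) = (-3*(-5) + 3) + ((-13 + 62)/(79 + 30))/((5 - 10*7) + 94) = (15 + 3) + (49/109)/((5 - 70) + 94) = 18 + (49*(1/109))/(-65 + 94) = 18 + (49/109)/29 = 18 + (1/29)*(49/109) = 18 + 49/3161 = 56947/3161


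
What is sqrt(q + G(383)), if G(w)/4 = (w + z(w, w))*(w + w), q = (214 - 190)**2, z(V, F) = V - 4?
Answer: 4*sqrt(145959) ≈ 1528.2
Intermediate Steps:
z(V, F) = -4 + V
q = 576 (q = 24**2 = 576)
G(w) = 8*w*(-4 + 2*w) (G(w) = 4*((w + (-4 + w))*(w + w)) = 4*((-4 + 2*w)*(2*w)) = 4*(2*w*(-4 + 2*w)) = 8*w*(-4 + 2*w))
sqrt(q + G(383)) = sqrt(576 + 16*383*(-2 + 383)) = sqrt(576 + 16*383*381) = sqrt(576 + 2334768) = sqrt(2335344) = 4*sqrt(145959)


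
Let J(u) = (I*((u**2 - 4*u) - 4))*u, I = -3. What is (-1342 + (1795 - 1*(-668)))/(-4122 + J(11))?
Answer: -1121/6531 ≈ -0.17164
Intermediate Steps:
J(u) = u*(12 - 3*u**2 + 12*u) (J(u) = (-3*((u**2 - 4*u) - 4))*u = (-3*(-4 + u**2 - 4*u))*u = (12 - 3*u**2 + 12*u)*u = u*(12 - 3*u**2 + 12*u))
(-1342 + (1795 - 1*(-668)))/(-4122 + J(11)) = (-1342 + (1795 - 1*(-668)))/(-4122 + 3*11*(4 - 1*11**2 + 4*11)) = (-1342 + (1795 + 668))/(-4122 + 3*11*(4 - 1*121 + 44)) = (-1342 + 2463)/(-4122 + 3*11*(4 - 121 + 44)) = 1121/(-4122 + 3*11*(-73)) = 1121/(-4122 - 2409) = 1121/(-6531) = 1121*(-1/6531) = -1121/6531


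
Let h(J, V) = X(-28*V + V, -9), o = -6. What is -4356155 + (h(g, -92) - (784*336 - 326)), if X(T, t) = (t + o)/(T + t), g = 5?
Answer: -762176746/165 ≈ -4.6193e+6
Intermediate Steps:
X(T, t) = (-6 + t)/(T + t) (X(T, t) = (t - 6)/(T + t) = (-6 + t)/(T + t))
h(J, V) = -15/(-9 - 27*V) (h(J, V) = (-6 - 9)/((-28*V + V) - 9) = -15/(-27*V - 9) = -15/(-9 - 27*V))
-4356155 + (h(g, -92) - (784*336 - 326)) = -4356155 + (5/(3*(1 + 3*(-92))) - (784*336 - 326)) = -4356155 + (5/(3*(1 - 276)) - (263424 - 326)) = -4356155 + ((5/3)/(-275) - 1*263098) = -4356155 + ((5/3)*(-1/275) - 263098) = -4356155 + (-1/165 - 263098) = -4356155 - 43411171/165 = -762176746/165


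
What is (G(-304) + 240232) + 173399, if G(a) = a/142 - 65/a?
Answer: 8927769911/21584 ≈ 4.1363e+5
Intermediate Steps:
G(a) = -65/a + a/142 (G(a) = a*(1/142) - 65/a = a/142 - 65/a = -65/a + a/142)
(G(-304) + 240232) + 173399 = ((-65/(-304) + (1/142)*(-304)) + 240232) + 173399 = ((-65*(-1/304) - 152/71) + 240232) + 173399 = ((65/304 - 152/71) + 240232) + 173399 = (-41593/21584 + 240232) + 173399 = 5185125895/21584 + 173399 = 8927769911/21584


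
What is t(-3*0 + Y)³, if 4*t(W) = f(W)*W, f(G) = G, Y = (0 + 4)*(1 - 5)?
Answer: 262144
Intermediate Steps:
Y = -16 (Y = 4*(-4) = -16)
t(W) = W²/4 (t(W) = (W*W)/4 = W²/4)
t(-3*0 + Y)³ = ((-3*0 - 16)²/4)³ = ((0 - 16)²/4)³ = ((¼)*(-16)²)³ = ((¼)*256)³ = 64³ = 262144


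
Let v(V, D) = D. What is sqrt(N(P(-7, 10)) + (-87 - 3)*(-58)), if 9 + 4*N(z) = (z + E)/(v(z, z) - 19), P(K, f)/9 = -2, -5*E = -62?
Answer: sqrt(714315155)/370 ≈ 72.234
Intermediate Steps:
E = 62/5 (E = -1/5*(-62) = 62/5 ≈ 12.400)
P(K, f) = -18 (P(K, f) = 9*(-2) = -18)
N(z) = -9/4 + (62/5 + z)/(4*(-19 + z)) (N(z) = -9/4 + ((z + 62/5)/(z - 19))/4 = -9/4 + ((62/5 + z)/(-19 + z))/4 = -9/4 + (62/5 + z)/(4*(-19 + z)))
sqrt(N(P(-7, 10)) + (-87 - 3)*(-58)) = sqrt((917 - 40*(-18))/(20*(-19 - 18)) + (-87 - 3)*(-58)) = sqrt((1/20)*(917 + 720)/(-37) - 90*(-58)) = sqrt((1/20)*(-1/37)*1637 + 5220) = sqrt(-1637/740 + 5220) = sqrt(3861163/740) = sqrt(714315155)/370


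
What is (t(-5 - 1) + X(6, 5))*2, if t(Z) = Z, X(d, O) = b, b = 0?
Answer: -12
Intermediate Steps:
X(d, O) = 0
(t(-5 - 1) + X(6, 5))*2 = ((-5 - 1) + 0)*2 = (-6 + 0)*2 = -6*2 = -12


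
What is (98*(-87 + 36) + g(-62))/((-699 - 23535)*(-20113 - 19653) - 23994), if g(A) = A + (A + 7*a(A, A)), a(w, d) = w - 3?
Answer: -1859/321221750 ≈ -5.7873e-6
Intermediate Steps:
a(w, d) = -3 + w
g(A) = -21 + 9*A (g(A) = A + (A + 7*(-3 + A)) = A + (A + (-21 + 7*A)) = A + (-21 + 8*A) = -21 + 9*A)
(98*(-87 + 36) + g(-62))/((-699 - 23535)*(-20113 - 19653) - 23994) = (98*(-87 + 36) + (-21 + 9*(-62)))/((-699 - 23535)*(-20113 - 19653) - 23994) = (98*(-51) + (-21 - 558))/(-24234*(-39766) - 23994) = (-4998 - 579)/(963689244 - 23994) = -5577/963665250 = -5577*1/963665250 = -1859/321221750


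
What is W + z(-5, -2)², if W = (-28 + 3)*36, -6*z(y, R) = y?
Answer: -32375/36 ≈ -899.31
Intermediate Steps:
z(y, R) = -y/6
W = -900 (W = -25*36 = -900)
W + z(-5, -2)² = -900 + (-⅙*(-5))² = -900 + (⅚)² = -900 + 25/36 = -32375/36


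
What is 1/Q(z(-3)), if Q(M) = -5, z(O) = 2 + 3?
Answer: -1/5 ≈ -0.20000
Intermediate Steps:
z(O) = 5
1/Q(z(-3)) = 1/(-5) = -1/5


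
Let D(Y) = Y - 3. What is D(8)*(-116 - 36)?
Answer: -760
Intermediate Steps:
D(Y) = -3 + Y
D(8)*(-116 - 36) = (-3 + 8)*(-116 - 36) = 5*(-152) = -760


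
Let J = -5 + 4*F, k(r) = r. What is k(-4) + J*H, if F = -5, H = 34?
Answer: -854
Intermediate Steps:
J = -25 (J = -5 + 4*(-5) = -5 - 20 = -25)
k(-4) + J*H = -4 - 25*34 = -4 - 850 = -854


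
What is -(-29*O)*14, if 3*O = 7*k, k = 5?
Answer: 14210/3 ≈ 4736.7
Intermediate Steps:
O = 35/3 (O = (7*5)/3 = (1/3)*35 = 35/3 ≈ 11.667)
-(-29*O)*14 = -(-29*35/3)*14 = -(-1015)*14/3 = -1*(-14210/3) = 14210/3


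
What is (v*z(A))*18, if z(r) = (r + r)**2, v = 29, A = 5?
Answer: 52200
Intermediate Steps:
z(r) = 4*r**2 (z(r) = (2*r)**2 = 4*r**2)
(v*z(A))*18 = (29*(4*5**2))*18 = (29*(4*25))*18 = (29*100)*18 = 2900*18 = 52200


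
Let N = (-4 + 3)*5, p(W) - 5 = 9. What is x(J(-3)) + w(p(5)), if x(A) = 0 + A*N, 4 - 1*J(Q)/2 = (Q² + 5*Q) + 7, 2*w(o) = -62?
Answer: -61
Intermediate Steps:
p(W) = 14 (p(W) = 5 + 9 = 14)
N = -5 (N = -1*5 = -5)
w(o) = -31 (w(o) = (½)*(-62) = -31)
J(Q) = -6 - 10*Q - 2*Q² (J(Q) = 8 - 2*((Q² + 5*Q) + 7) = 8 - 2*(7 + Q² + 5*Q) = 8 + (-14 - 10*Q - 2*Q²) = -6 - 10*Q - 2*Q²)
x(A) = -5*A (x(A) = 0 + A*(-5) = 0 - 5*A = -5*A)
x(J(-3)) + w(p(5)) = -5*(-6 - 10*(-3) - 2*(-3)²) - 31 = -5*(-6 + 30 - 2*9) - 31 = -5*(-6 + 30 - 18) - 31 = -5*6 - 31 = -30 - 31 = -61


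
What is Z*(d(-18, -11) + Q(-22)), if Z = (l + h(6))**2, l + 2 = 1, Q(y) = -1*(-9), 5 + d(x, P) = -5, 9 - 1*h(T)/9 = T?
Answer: -676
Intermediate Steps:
h(T) = 81 - 9*T
d(x, P) = -10 (d(x, P) = -5 - 5 = -10)
Q(y) = 9
l = -1 (l = -2 + 1 = -1)
Z = 676 (Z = (-1 + (81 - 9*6))**2 = (-1 + (81 - 54))**2 = (-1 + 27)**2 = 26**2 = 676)
Z*(d(-18, -11) + Q(-22)) = 676*(-10 + 9) = 676*(-1) = -676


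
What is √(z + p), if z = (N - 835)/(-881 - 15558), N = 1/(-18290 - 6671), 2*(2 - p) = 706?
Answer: I*√59090683823958821747/410333879 ≈ 18.734*I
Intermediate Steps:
p = -351 (p = 2 - ½*706 = 2 - 353 = -351)
N = -1/24961 (N = 1/(-24961) = -1/24961 ≈ -4.0062e-5)
z = 20842436/410333879 (z = (-1/24961 - 835)/(-881 - 15558) = -20842436/24961/(-16439) = -20842436/24961*(-1/16439) = 20842436/410333879 ≈ 0.050794)
√(z + p) = √(20842436/410333879 - 351) = √(-144006349093/410333879) = I*√59090683823958821747/410333879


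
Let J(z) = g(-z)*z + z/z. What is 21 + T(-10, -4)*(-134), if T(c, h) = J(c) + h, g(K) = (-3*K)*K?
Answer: -401577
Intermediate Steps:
g(K) = -3*K²
J(z) = 1 - 3*z³ (J(z) = (-3*z²)*z + z/z = (-3*z²)*z + 1 = -3*z³ + 1 = 1 - 3*z³)
T(c, h) = 1 + h - 3*c³ (T(c, h) = (1 - 3*c³) + h = 1 + h - 3*c³)
21 + T(-10, -4)*(-134) = 21 + (1 - 4 - 3*(-10)³)*(-134) = 21 + (1 - 4 - 3*(-1000))*(-134) = 21 + (1 - 4 + 3000)*(-134) = 21 + 2997*(-134) = 21 - 401598 = -401577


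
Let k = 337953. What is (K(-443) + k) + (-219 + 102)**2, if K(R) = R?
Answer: 351199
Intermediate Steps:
(K(-443) + k) + (-219 + 102)**2 = (-443 + 337953) + (-219 + 102)**2 = 337510 + (-117)**2 = 337510 + 13689 = 351199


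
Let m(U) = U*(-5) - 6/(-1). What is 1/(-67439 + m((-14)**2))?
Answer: -1/68413 ≈ -1.4617e-5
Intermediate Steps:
m(U) = 6 - 5*U (m(U) = -5*U - 6*(-1) = -5*U + 6 = 6 - 5*U)
1/(-67439 + m((-14)**2)) = 1/(-67439 + (6 - 5*(-14)**2)) = 1/(-67439 + (6 - 5*196)) = 1/(-67439 + (6 - 980)) = 1/(-67439 - 974) = 1/(-68413) = -1/68413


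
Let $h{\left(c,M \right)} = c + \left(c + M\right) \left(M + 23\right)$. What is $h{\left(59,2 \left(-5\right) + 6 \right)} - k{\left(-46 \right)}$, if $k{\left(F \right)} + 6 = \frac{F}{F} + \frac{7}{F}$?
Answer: $\frac{51021}{46} \approx 1109.2$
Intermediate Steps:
$k{\left(F \right)} = -5 + \frac{7}{F}$ ($k{\left(F \right)} = -6 + \left(\frac{F}{F} + \frac{7}{F}\right) = -6 + \left(1 + \frac{7}{F}\right) = -5 + \frac{7}{F}$)
$h{\left(c,M \right)} = c + \left(23 + M\right) \left(M + c\right)$ ($h{\left(c,M \right)} = c + \left(M + c\right) \left(23 + M\right) = c + \left(23 + M\right) \left(M + c\right)$)
$h{\left(59,2 \left(-5\right) + 6 \right)} - k{\left(-46 \right)} = \left(\left(2 \left(-5\right) + 6\right)^{2} + 23 \left(2 \left(-5\right) + 6\right) + 24 \cdot 59 + \left(2 \left(-5\right) + 6\right) 59\right) - \left(-5 + \frac{7}{-46}\right) = \left(\left(-10 + 6\right)^{2} + 23 \left(-10 + 6\right) + 1416 + \left(-10 + 6\right) 59\right) - \left(-5 + 7 \left(- \frac{1}{46}\right)\right) = \left(\left(-4\right)^{2} + 23 \left(-4\right) + 1416 - 236\right) - \left(-5 - \frac{7}{46}\right) = \left(16 - 92 + 1416 - 236\right) - - \frac{237}{46} = 1104 + \frac{237}{46} = \frac{51021}{46}$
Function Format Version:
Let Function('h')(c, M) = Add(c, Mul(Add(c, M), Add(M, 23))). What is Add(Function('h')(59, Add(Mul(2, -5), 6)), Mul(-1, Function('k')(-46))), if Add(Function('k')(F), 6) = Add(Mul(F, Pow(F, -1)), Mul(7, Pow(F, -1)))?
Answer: Rational(51021, 46) ≈ 1109.2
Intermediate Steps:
Function('k')(F) = Add(-5, Mul(7, Pow(F, -1))) (Function('k')(F) = Add(-6, Add(Mul(F, Pow(F, -1)), Mul(7, Pow(F, -1)))) = Add(-6, Add(1, Mul(7, Pow(F, -1)))) = Add(-5, Mul(7, Pow(F, -1))))
Function('h')(c, M) = Add(c, Mul(Add(23, M), Add(M, c))) (Function('h')(c, M) = Add(c, Mul(Add(M, c), Add(23, M))) = Add(c, Mul(Add(23, M), Add(M, c))))
Add(Function('h')(59, Add(Mul(2, -5), 6)), Mul(-1, Function('k')(-46))) = Add(Add(Pow(Add(Mul(2, -5), 6), 2), Mul(23, Add(Mul(2, -5), 6)), Mul(24, 59), Mul(Add(Mul(2, -5), 6), 59)), Mul(-1, Add(-5, Mul(7, Pow(-46, -1))))) = Add(Add(Pow(Add(-10, 6), 2), Mul(23, Add(-10, 6)), 1416, Mul(Add(-10, 6), 59)), Mul(-1, Add(-5, Mul(7, Rational(-1, 46))))) = Add(Add(Pow(-4, 2), Mul(23, -4), 1416, Mul(-4, 59)), Mul(-1, Add(-5, Rational(-7, 46)))) = Add(Add(16, -92, 1416, -236), Mul(-1, Rational(-237, 46))) = Add(1104, Rational(237, 46)) = Rational(51021, 46)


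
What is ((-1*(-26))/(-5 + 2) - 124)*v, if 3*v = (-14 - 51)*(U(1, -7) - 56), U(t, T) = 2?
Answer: -155220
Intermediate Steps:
v = 1170 (v = ((-14 - 51)*(2 - 56))/3 = (-65*(-54))/3 = (1/3)*3510 = 1170)
((-1*(-26))/(-5 + 2) - 124)*v = ((-1*(-26))/(-5 + 2) - 124)*1170 = (26/(-3) - 124)*1170 = (-1/3*26 - 124)*1170 = (-26/3 - 124)*1170 = -398/3*1170 = -155220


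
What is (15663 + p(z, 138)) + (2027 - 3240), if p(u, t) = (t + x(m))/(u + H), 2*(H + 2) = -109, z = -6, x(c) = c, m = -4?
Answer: 1805982/125 ≈ 14448.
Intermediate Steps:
H = -113/2 (H = -2 + (½)*(-109) = -2 - 109/2 = -113/2 ≈ -56.500)
p(u, t) = (-4 + t)/(-113/2 + u) (p(u, t) = (t - 4)/(u - 113/2) = (-4 + t)/(-113/2 + u))
(15663 + p(z, 138)) + (2027 - 3240) = (15663 + 2*(-4 + 138)/(-113 + 2*(-6))) + (2027 - 3240) = (15663 + 2*134/(-113 - 12)) - 1213 = (15663 + 2*134/(-125)) - 1213 = (15663 + 2*(-1/125)*134) - 1213 = (15663 - 268/125) - 1213 = 1957607/125 - 1213 = 1805982/125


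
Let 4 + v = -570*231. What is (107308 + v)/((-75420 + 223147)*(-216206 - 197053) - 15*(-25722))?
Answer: 8122/20349708821 ≈ 3.9912e-7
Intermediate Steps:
v = -131674 (v = -4 - 570*231 = -4 - 131670 = -131674)
(107308 + v)/((-75420 + 223147)*(-216206 - 197053) - 15*(-25722)) = (107308 - 131674)/((-75420 + 223147)*(-216206 - 197053) - 15*(-25722)) = -24366/(147727*(-413259) + 385830) = -24366/(-61049512293 + 385830) = -24366/(-61049126463) = -24366*(-1/61049126463) = 8122/20349708821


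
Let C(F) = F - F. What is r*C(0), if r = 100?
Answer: 0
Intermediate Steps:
C(F) = 0
r*C(0) = 100*0 = 0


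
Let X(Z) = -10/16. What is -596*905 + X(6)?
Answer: -4315045/8 ≈ -5.3938e+5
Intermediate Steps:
X(Z) = -5/8 (X(Z) = -10*1/16 = -5/8)
-596*905 + X(6) = -596*905 - 5/8 = -539380 - 5/8 = -4315045/8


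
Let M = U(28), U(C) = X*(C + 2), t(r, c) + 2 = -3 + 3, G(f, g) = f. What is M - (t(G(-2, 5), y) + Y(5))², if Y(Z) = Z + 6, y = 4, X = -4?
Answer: -201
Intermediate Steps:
Y(Z) = 6 + Z
t(r, c) = -2 (t(r, c) = -2 + (-3 + 3) = -2 + 0 = -2)
U(C) = -8 - 4*C (U(C) = -4*(C + 2) = -4*(2 + C) = -8 - 4*C)
M = -120 (M = -8 - 4*28 = -8 - 112 = -120)
M - (t(G(-2, 5), y) + Y(5))² = -120 - (-2 + (6 + 5))² = -120 - (-2 + 11)² = -120 - 1*9² = -120 - 1*81 = -120 - 81 = -201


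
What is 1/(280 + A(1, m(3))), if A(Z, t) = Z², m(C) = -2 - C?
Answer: 1/281 ≈ 0.0035587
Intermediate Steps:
1/(280 + A(1, m(3))) = 1/(280 + 1²) = 1/(280 + 1) = 1/281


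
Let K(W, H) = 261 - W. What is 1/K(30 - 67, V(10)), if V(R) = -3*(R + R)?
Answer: 1/298 ≈ 0.0033557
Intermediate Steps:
V(R) = -6*R
1/K(30 - 67, V(10)) = 1/(261 - (30 - 67)) = 1/(261 - 1*(-37)) = 1/(261 + 37) = 1/298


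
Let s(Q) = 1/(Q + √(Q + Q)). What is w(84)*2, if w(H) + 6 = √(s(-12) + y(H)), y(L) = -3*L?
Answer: -12 + √2*√(-(3025 - 504*I*√6)/(6 - I*√6)) ≈ -11.998 - 31.754*I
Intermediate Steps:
s(Q) = 1/(Q + √2*√Q) (s(Q) = 1/(Q + √(2*Q)) = 1/(Q + √2*√Q))
w(H) = -6 + √(1/(-12 + 2*I*√6) - 3*H) (w(H) = -6 + √(1/(-12 + √2*√(-12)) - 3*H) = -6 + √(1/(-12 + √2*(2*I*√3)) - 3*H) = -6 + √(1/(-12 + 2*I*√6) - 3*H))
w(84)*2 = (-6 + √(-12*84 + 2/(-6 + I*√6))/2)*2 = (-6 + √(-1008 + 2/(-6 + I*√6))/2)*2 = -12 + √(-1008 + 2/(-6 + I*√6))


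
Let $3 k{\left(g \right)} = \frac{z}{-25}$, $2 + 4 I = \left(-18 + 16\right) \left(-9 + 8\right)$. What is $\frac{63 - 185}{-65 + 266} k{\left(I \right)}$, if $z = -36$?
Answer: $- \frac{488}{1675} \approx -0.29134$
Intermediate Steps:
$I = 0$ ($I = - \frac{1}{2} + \frac{\left(-18 + 16\right) \left(-9 + 8\right)}{4} = - \frac{1}{2} + \frac{\left(-2\right) \left(-1\right)}{4} = - \frac{1}{2} + \frac{1}{4} \cdot 2 = - \frac{1}{2} + \frac{1}{2} = 0$)
$k{\left(g \right)} = \frac{12}{25}$ ($k{\left(g \right)} = \frac{\left(-36\right) \frac{1}{-25}}{3} = \frac{\left(-36\right) \left(- \frac{1}{25}\right)}{3} = \frac{1}{3} \cdot \frac{36}{25} = \frac{12}{25}$)
$\frac{63 - 185}{-65 + 266} k{\left(I \right)} = \frac{63 - 185}{-65 + 266} \cdot \frac{12}{25} = - \frac{122}{201} \cdot \frac{12}{25} = \left(-122\right) \frac{1}{201} \cdot \frac{12}{25} = \left(- \frac{122}{201}\right) \frac{12}{25} = - \frac{488}{1675}$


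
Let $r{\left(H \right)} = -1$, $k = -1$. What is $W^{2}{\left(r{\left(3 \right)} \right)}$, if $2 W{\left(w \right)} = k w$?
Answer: $\frac{1}{4} \approx 0.25$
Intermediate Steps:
$W{\left(w \right)} = - \frac{w}{2}$ ($W{\left(w \right)} = \frac{\left(-1\right) w}{2} = - \frac{w}{2}$)
$W^{2}{\left(r{\left(3 \right)} \right)} = \left(\left(- \frac{1}{2}\right) \left(-1\right)\right)^{2} = \left(\frac{1}{2}\right)^{2} = \frac{1}{4}$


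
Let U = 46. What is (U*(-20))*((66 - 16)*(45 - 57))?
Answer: 552000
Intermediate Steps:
(U*(-20))*((66 - 16)*(45 - 57)) = (46*(-20))*((66 - 16)*(45 - 57)) = -46000*(-12) = -920*(-600) = 552000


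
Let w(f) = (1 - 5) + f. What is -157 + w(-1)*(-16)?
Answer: -77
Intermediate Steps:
w(f) = -4 + f
-157 + w(-1)*(-16) = -157 + (-4 - 1)*(-16) = -157 - 5*(-16) = -157 + 80 = -77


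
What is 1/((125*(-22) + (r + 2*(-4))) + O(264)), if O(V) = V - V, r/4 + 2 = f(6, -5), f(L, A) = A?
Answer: -1/2786 ≈ -0.00035894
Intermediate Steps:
r = -28 (r = -8 + 4*(-5) = -8 - 20 = -28)
O(V) = 0
1/((125*(-22) + (r + 2*(-4))) + O(264)) = 1/((125*(-22) + (-28 + 2*(-4))) + 0) = 1/((-2750 + (-28 - 8)) + 0) = 1/((-2750 - 36) + 0) = 1/(-2786 + 0) = 1/(-2786) = -1/2786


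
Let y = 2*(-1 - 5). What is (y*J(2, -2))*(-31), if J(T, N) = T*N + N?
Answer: -2232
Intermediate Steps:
J(T, N) = N + N*T (J(T, N) = N*T + N = N + N*T)
y = -12 (y = 2*(-6) = -12)
(y*J(2, -2))*(-31) = -(-24)*(1 + 2)*(-31) = -(-24)*3*(-31) = -12*(-6)*(-31) = 72*(-31) = -2232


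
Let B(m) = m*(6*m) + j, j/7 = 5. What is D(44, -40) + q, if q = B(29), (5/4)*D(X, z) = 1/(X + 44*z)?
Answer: 10898744/2145 ≈ 5081.0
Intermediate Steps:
j = 35 (j = 7*5 = 35)
D(X, z) = 4/(5*(X + 44*z))
B(m) = 35 + 6*m² (B(m) = m*(6*m) + 35 = 6*m² + 35 = 35 + 6*m²)
q = 5081 (q = 35 + 6*29² = 35 + 6*841 = 35 + 5046 = 5081)
D(44, -40) + q = 4/(5*(44 + 44*(-40))) + 5081 = 4/(5*(44 - 1760)) + 5081 = (⅘)/(-1716) + 5081 = (⅘)*(-1/1716) + 5081 = -1/2145 + 5081 = 10898744/2145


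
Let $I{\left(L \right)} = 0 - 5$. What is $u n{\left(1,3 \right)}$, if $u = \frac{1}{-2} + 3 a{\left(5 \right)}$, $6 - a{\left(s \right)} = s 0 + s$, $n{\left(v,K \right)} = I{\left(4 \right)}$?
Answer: $- \frac{25}{2} \approx -12.5$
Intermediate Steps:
$I{\left(L \right)} = -5$
$n{\left(v,K \right)} = -5$
$a{\left(s \right)} = 6 - s$ ($a{\left(s \right)} = 6 - \left(s 0 + s\right) = 6 - \left(0 + s\right) = 6 - s$)
$u = \frac{5}{2}$ ($u = \frac{1}{-2} + 3 \left(6 - 5\right) = - \frac{1}{2} + 3 \left(6 - 5\right) = - \frac{1}{2} + 3 \cdot 1 = - \frac{1}{2} + 3 = \frac{5}{2} \approx 2.5$)
$u n{\left(1,3 \right)} = \frac{5}{2} \left(-5\right) = - \frac{25}{2}$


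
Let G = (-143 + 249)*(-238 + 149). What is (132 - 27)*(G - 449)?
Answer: -1037715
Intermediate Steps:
G = -9434 (G = 106*(-89) = -9434)
(132 - 27)*(G - 449) = (132 - 27)*(-9434 - 449) = 105*(-9883) = -1037715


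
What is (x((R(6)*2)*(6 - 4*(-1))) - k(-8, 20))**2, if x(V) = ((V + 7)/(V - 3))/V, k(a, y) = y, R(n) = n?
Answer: 78777332929/197121600 ≈ 399.64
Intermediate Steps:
x(V) = (7 + V)/(V*(-3 + V)) (x(V) = ((7 + V)/(-3 + V))/V = (7 + V)/(V*(-3 + V)))
(x((R(6)*2)*(6 - 4*(-1))) - k(-8, 20))**2 = ((7 + (6*2)*(6 - 4*(-1)))/((((6*2)*(6 - 4*(-1))))*(-3 + (6*2)*(6 - 4*(-1)))) - 1*20)**2 = ((7 + 12*(6 - 1*(-4)))/(((12*(6 - 1*(-4))))*(-3 + 12*(6 - 1*(-4)))) - 20)**2 = ((7 + 12*(6 + 4))/(((12*(6 + 4)))*(-3 + 12*(6 + 4))) - 20)**2 = ((7 + 12*10)/(((12*10))*(-3 + 12*10)) - 20)**2 = ((7 + 120)/(120*(-3 + 120)) - 20)**2 = ((1/120)*127/117 - 20)**2 = ((1/120)*(1/117)*127 - 20)**2 = (127/14040 - 20)**2 = (-280673/14040)**2 = 78777332929/197121600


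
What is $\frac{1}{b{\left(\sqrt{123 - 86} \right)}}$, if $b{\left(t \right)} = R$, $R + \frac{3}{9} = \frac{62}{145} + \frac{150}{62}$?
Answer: $\frac{13485}{33896} \approx 0.39783$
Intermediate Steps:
$R = \frac{33896}{13485}$ ($R = - \frac{1}{3} + \left(\frac{62}{145} + \frac{150}{62}\right) = - \frac{1}{3} + \left(62 \cdot \frac{1}{145} + 150 \cdot \frac{1}{62}\right) = - \frac{1}{3} + \left(\frac{62}{145} + \frac{75}{31}\right) = - \frac{1}{3} + \frac{12797}{4495} = \frac{33896}{13485} \approx 2.5136$)
$b{\left(t \right)} = \frac{33896}{13485}$
$\frac{1}{b{\left(\sqrt{123 - 86} \right)}} = \frac{1}{\frac{33896}{13485}} = \frac{13485}{33896}$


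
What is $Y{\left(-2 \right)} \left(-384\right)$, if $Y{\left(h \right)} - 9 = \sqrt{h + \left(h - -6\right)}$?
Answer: $-3456 - 384 \sqrt{2} \approx -3999.1$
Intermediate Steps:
$Y{\left(h \right)} = 9 + \sqrt{6 + 2 h}$ ($Y{\left(h \right)} = 9 + \sqrt{h + \left(h - -6\right)} = 9 + \sqrt{h + \left(h + 6\right)} = 9 + \sqrt{h + \left(6 + h\right)} = 9 + \sqrt{6 + 2 h}$)
$Y{\left(-2 \right)} \left(-384\right) = \left(9 + \sqrt{6 + 2 \left(-2\right)}\right) \left(-384\right) = \left(9 + \sqrt{6 - 4}\right) \left(-384\right) = \left(9 + \sqrt{2}\right) \left(-384\right) = -3456 - 384 \sqrt{2}$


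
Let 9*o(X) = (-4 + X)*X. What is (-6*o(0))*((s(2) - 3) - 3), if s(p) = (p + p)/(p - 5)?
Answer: 0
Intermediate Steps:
o(X) = X*(-4 + X)/9 (o(X) = ((-4 + X)*X)/9 = (X*(-4 + X))/9 = X*(-4 + X)/9)
s(p) = 2*p/(-5 + p) (s(p) = (2*p)/(-5 + p) = 2*p/(-5 + p))
(-6*o(0))*((s(2) - 3) - 3) = (-2*0*(-4 + 0)/3)*((2*2/(-5 + 2) - 3) - 3) = (-2*0*(-4)/3)*((2*2/(-3) - 3) - 3) = (-6*0)*((2*2*(-1/3) - 3) - 3) = 0*((-4/3 - 3) - 3) = 0*(-13/3 - 3) = 0*(-22/3) = 0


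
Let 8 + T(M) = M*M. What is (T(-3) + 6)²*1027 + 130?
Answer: 50453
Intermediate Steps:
T(M) = -8 + M² (T(M) = -8 + M*M = -8 + M²)
(T(-3) + 6)²*1027 + 130 = ((-8 + (-3)²) + 6)²*1027 + 130 = ((-8 + 9) + 6)²*1027 + 130 = (1 + 6)²*1027 + 130 = 7²*1027 + 130 = 49*1027 + 130 = 50323 + 130 = 50453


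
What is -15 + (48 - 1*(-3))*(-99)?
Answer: -5064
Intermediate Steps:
-15 + (48 - 1*(-3))*(-99) = -15 + (48 + 3)*(-99) = -15 + 51*(-99) = -15 - 5049 = -5064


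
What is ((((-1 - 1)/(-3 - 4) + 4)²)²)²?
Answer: 656100000000/5764801 ≈ 1.1381e+5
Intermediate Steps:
((((-1 - 1)/(-3 - 4) + 4)²)²)² = (((-2/(-7) + 4)²)²)² = (((-2*(-⅐) + 4)²)²)² = (((2/7 + 4)²)²)² = (((30/7)²)²)² = ((900/49)²)² = (810000/2401)² = 656100000000/5764801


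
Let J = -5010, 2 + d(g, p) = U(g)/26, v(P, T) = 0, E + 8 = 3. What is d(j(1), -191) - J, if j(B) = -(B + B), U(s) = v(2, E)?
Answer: 5008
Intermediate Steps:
E = -5 (E = -8 + 3 = -5)
U(s) = 0
j(B) = -2*B
d(g, p) = -2 (d(g, p) = -2 + 0/26 = -2 + 0*(1/26) = -2 + 0 = -2)
d(j(1), -191) - J = -2 - 1*(-5010) = -2 + 5010 = 5008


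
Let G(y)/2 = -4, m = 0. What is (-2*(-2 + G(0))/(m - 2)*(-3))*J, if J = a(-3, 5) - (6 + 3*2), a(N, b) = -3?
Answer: -450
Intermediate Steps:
G(y) = -8 (G(y) = 2*(-4) = -8)
J = -15 (J = -3 - (6 + 3*2) = -3 - (6 + 6) = -3 - 1*12 = -3 - 12 = -15)
(-2*(-2 + G(0))/(m - 2)*(-3))*J = -2*(-2 - 8)/(0 - 2)*(-3)*(-15) = -2*(-10/(-2))*(-3)*(-15) = -2*(-10*(-½))*(-3)*(-15) = -10*(-3)*(-15) = -2*(-15)*(-15) = 30*(-15) = -450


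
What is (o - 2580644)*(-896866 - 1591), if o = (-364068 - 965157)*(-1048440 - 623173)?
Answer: -1996324023808979417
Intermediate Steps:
o = 2221949789925 (o = -1329225*(-1671613) = 2221949789925)
(o - 2580644)*(-896866 - 1591) = (2221949789925 - 2580644)*(-896866 - 1591) = 2221947209281*(-898457) = -1996324023808979417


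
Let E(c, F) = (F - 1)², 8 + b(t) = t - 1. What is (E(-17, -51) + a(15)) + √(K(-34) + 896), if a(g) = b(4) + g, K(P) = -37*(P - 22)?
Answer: 2714 + 2*√742 ≈ 2768.5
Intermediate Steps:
K(P) = 814 - 37*P (K(P) = -37*(-22 + P) = 814 - 37*P)
b(t) = -9 + t (b(t) = -8 + (t - 1) = -8 + (-1 + t) = -9 + t)
E(c, F) = (-1 + F)²
a(g) = -5 + g (a(g) = (-9 + 4) + g = -5 + g)
(E(-17, -51) + a(15)) + √(K(-34) + 896) = ((-1 - 51)² + (-5 + 15)) + √((814 - 37*(-34)) + 896) = ((-52)² + 10) + √((814 + 1258) + 896) = (2704 + 10) + √(2072 + 896) = 2714 + √2968 = 2714 + 2*√742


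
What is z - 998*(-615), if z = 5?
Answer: 613775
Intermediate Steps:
z - 998*(-615) = 5 - 998*(-615) = 5 + 613770 = 613775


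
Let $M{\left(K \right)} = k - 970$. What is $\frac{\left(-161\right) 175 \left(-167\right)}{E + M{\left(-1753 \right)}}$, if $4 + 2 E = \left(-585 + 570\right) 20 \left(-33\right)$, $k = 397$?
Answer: $\frac{26887}{25} \approx 1075.5$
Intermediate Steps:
$M{\left(K \right)} = -573$ ($M{\left(K \right)} = 397 - 970 = -573$)
$E = 4948$ ($E = -2 + \frac{\left(-585 + 570\right) 20 \left(-33\right)}{2} = -2 + \frac{\left(-15\right) \left(-660\right)}{2} = -2 + \frac{1}{2} \cdot 9900 = -2 + 4950 = 4948$)
$\frac{\left(-161\right) 175 \left(-167\right)}{E + M{\left(-1753 \right)}} = \frac{\left(-161\right) 175 \left(-167\right)}{4948 - 573} = \frac{\left(-28175\right) \left(-167\right)}{4375} = 4705225 \cdot \frac{1}{4375} = \frac{26887}{25}$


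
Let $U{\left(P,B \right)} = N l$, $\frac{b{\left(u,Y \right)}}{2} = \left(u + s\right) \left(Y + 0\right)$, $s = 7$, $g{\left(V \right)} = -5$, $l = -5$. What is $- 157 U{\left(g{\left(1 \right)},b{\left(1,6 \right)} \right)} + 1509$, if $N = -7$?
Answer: $-3986$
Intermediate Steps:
$b{\left(u,Y \right)} = 2 Y \left(7 + u\right)$ ($b{\left(u,Y \right)} = 2 \left(u + 7\right) \left(Y + 0\right) = 2 \left(7 + u\right) Y = 2 Y \left(7 + u\right)$)
$U{\left(P,B \right)} = 35$ ($U{\left(P,B \right)} = \left(-7\right) \left(-5\right) = 35$)
$- 157 U{\left(g{\left(1 \right)},b{\left(1,6 \right)} \right)} + 1509 = \left(-157\right) 35 + 1509 = -5495 + 1509 = -3986$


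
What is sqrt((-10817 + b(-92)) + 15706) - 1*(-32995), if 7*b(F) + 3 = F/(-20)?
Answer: 32995 + sqrt(5989305)/35 ≈ 33065.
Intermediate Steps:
b(F) = -3/7 - F/140 (b(F) = -3/7 + (F/(-20))/7 = -3/7 + (F*(-1/20))/7 = -3/7 + (-F/20)/7 = -3/7 - F/140)
sqrt((-10817 + b(-92)) + 15706) - 1*(-32995) = sqrt((-10817 + (-3/7 - 1/140*(-92))) + 15706) - 1*(-32995) = sqrt((-10817 + (-3/7 + 23/35)) + 15706) + 32995 = sqrt((-10817 + 8/35) + 15706) + 32995 = sqrt(-378587/35 + 15706) + 32995 = sqrt(171123/35) + 32995 = sqrt(5989305)/35 + 32995 = 32995 + sqrt(5989305)/35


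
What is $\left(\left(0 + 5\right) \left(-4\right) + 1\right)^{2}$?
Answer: $361$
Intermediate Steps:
$\left(\left(0 + 5\right) \left(-4\right) + 1\right)^{2} = \left(5 \left(-4\right) + 1\right)^{2} = \left(-20 + 1\right)^{2} = \left(-19\right)^{2} = 361$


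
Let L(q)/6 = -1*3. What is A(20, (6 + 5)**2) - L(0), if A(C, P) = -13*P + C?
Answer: -1535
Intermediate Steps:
L(q) = -18 (L(q) = 6*(-1*3) = 6*(-3) = -18)
A(C, P) = C - 13*P
A(20, (6 + 5)**2) - L(0) = (20 - 13*(6 + 5)**2) - 1*(-18) = (20 - 13*11**2) + 18 = (20 - 13*121) + 18 = (20 - 1573) + 18 = -1553 + 18 = -1535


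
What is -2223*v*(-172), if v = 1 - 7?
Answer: -2294136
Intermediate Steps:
v = -6
-2223*v*(-172) = -2223*(-6)*(-172) = -171*(-78)*(-172) = 13338*(-172) = -2294136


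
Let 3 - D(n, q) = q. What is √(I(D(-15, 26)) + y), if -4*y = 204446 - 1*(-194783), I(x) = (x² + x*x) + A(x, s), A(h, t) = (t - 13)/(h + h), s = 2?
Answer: I*√208952907/46 ≈ 314.24*I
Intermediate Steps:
D(n, q) = 3 - q
A(h, t) = (-13 + t)/(2*h) (A(h, t) = (-13 + t)/((2*h)) = (-13 + t)*(1/(2*h)) = (-13 + t)/(2*h))
I(x) = 2*x² - 11/(2*x) (I(x) = (x² + x*x) + (-13 + 2)/(2*x) = (x² + x²) + (½)*(-11)/x = 2*x² - 11/(2*x))
y = -399229/4 (y = -(204446 - 1*(-194783))/4 = -(204446 + 194783)/4 = -¼*399229 = -399229/4 ≈ -99807.)
√(I(D(-15, 26)) + y) = √((-11 + 4*(3 - 1*26)³)/(2*(3 - 1*26)) - 399229/4) = √((-11 + 4*(3 - 26)³)/(2*(3 - 26)) - 399229/4) = √((½)*(-11 + 4*(-23)³)/(-23) - 399229/4) = √((½)*(-1/23)*(-11 + 4*(-12167)) - 399229/4) = √((½)*(-1/23)*(-11 - 48668) - 399229/4) = √((½)*(-1/23)*(-48679) - 399229/4) = √(48679/46 - 399229/4) = √(-9084909/92) = I*√208952907/46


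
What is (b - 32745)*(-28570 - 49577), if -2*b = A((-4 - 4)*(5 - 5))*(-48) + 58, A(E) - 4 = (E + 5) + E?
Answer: 2544310026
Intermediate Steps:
A(E) = 9 + 2*E (A(E) = 4 + ((E + 5) + E) = 4 + ((5 + E) + E) = 4 + (5 + 2*E) = 9 + 2*E)
b = 187 (b = -((9 + 2*((-4 - 4)*(5 - 5)))*(-48) + 58)/2 = -((9 + 2*(-8*0))*(-48) + 58)/2 = -((9 + 2*0)*(-48) + 58)/2 = -((9 + 0)*(-48) + 58)/2 = -(9*(-48) + 58)/2 = -(-432 + 58)/2 = -½*(-374) = 187)
(b - 32745)*(-28570 - 49577) = (187 - 32745)*(-28570 - 49577) = -32558*(-78147) = 2544310026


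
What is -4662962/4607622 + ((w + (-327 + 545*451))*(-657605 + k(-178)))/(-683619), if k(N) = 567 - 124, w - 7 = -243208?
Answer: 1143530704968085/524976324003 ≈ 2178.3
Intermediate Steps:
w = -243201 (w = 7 - 243208 = -243201)
k(N) = 443
-4662962/4607622 + ((w + (-327 + 545*451))*(-657605 + k(-178)))/(-683619) = -4662962/4607622 + ((-243201 + (-327 + 545*451))*(-657605 + 443))/(-683619) = -4662962*1/4607622 + ((-243201 + (-327 + 245795))*(-657162))*(-1/683619) = -2331481/2303811 + ((-243201 + 245468)*(-657162))*(-1/683619) = -2331481/2303811 + (2267*(-657162))*(-1/683619) = -2331481/2303811 - 1489786254*(-1/683619) = -2331481/2303811 + 496595418/227873 = 1143530704968085/524976324003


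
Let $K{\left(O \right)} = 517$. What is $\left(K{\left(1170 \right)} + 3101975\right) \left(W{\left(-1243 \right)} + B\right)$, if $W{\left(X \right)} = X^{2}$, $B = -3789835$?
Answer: $-6964430606712$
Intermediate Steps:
$\left(K{\left(1170 \right)} + 3101975\right) \left(W{\left(-1243 \right)} + B\right) = \left(517 + 3101975\right) \left(\left(-1243\right)^{2} - 3789835\right) = 3102492 \left(1545049 - 3789835\right) = 3102492 \left(-2244786\right) = -6964430606712$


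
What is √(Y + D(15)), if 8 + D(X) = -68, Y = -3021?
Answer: I*√3097 ≈ 55.651*I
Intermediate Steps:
D(X) = -76 (D(X) = -8 - 68 = -76)
√(Y + D(15)) = √(-3021 - 76) = √(-3097) = I*√3097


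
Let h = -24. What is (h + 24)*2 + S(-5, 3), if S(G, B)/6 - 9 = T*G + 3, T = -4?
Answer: 192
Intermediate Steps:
S(G, B) = 72 - 24*G (S(G, B) = 54 + 6*(-4*G + 3) = 54 + 6*(3 - 4*G) = 54 + (18 - 24*G) = 72 - 24*G)
(h + 24)*2 + S(-5, 3) = (-24 + 24)*2 + (72 - 24*(-5)) = 0*2 + (72 + 120) = 0 + 192 = 192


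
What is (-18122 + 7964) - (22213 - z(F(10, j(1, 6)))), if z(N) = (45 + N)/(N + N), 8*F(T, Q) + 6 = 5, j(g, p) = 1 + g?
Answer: -65101/2 ≈ -32551.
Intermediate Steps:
F(T, Q) = -⅛ (F(T, Q) = -¾ + (⅛)*5 = -¾ + 5/8 = -⅛)
z(N) = (45 + N)/(2*N) (z(N) = (45 + N)/((2*N)) = (45 + N)*(1/(2*N)) = (45 + N)/(2*N))
(-18122 + 7964) - (22213 - z(F(10, j(1, 6)))) = (-18122 + 7964) - (22213 - (45 - ⅛)/(2*(-⅛))) = -10158 - (22213 - (-8)*359/(2*8)) = -10158 - (22213 - 1*(-359/2)) = -10158 - (22213 + 359/2) = -10158 - 1*44785/2 = -10158 - 44785/2 = -65101/2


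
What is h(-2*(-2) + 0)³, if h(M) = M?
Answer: 64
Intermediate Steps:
h(-2*(-2) + 0)³ = (-2*(-2) + 0)³ = (4 + 0)³ = 4³ = 64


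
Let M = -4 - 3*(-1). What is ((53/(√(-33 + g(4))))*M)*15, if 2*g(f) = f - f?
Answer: 265*I*√33/11 ≈ 138.39*I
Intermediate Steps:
g(f) = 0 (g(f) = (f - f)/2 = (½)*0 = 0)
M = -1 (M = -4 + 3 = -1)
((53/(√(-33 + g(4))))*M)*15 = ((53/(√(-33 + 0)))*(-1))*15 = ((53/(√(-33)))*(-1))*15 = ((53/((I*√33)))*(-1))*15 = ((53*(-I*√33/33))*(-1))*15 = (-53*I*√33/33*(-1))*15 = (53*I*√33/33)*15 = 265*I*√33/11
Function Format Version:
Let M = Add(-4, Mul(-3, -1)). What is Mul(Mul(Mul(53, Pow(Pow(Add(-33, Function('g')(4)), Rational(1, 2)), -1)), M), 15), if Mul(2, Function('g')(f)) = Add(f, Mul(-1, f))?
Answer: Mul(Rational(265, 11), I, Pow(33, Rational(1, 2))) ≈ Mul(138.39, I)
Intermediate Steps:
Function('g')(f) = 0 (Function('g')(f) = Mul(Rational(1, 2), Add(f, Mul(-1, f))) = Mul(Rational(1, 2), 0) = 0)
M = -1 (M = Add(-4, 3) = -1)
Mul(Mul(Mul(53, Pow(Pow(Add(-33, Function('g')(4)), Rational(1, 2)), -1)), M), 15) = Mul(Mul(Mul(53, Pow(Pow(Add(-33, 0), Rational(1, 2)), -1)), -1), 15) = Mul(Mul(Mul(53, Pow(Pow(-33, Rational(1, 2)), -1)), -1), 15) = Mul(Mul(Mul(53, Pow(Mul(I, Pow(33, Rational(1, 2))), -1)), -1), 15) = Mul(Mul(Mul(53, Mul(Rational(-1, 33), I, Pow(33, Rational(1, 2)))), -1), 15) = Mul(Mul(Mul(Rational(-53, 33), I, Pow(33, Rational(1, 2))), -1), 15) = Mul(Mul(Rational(53, 33), I, Pow(33, Rational(1, 2))), 15) = Mul(Rational(265, 11), I, Pow(33, Rational(1, 2)))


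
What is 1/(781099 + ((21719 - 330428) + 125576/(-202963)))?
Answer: 202963/95877565994 ≈ 2.1169e-6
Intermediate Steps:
1/(781099 + ((21719 - 330428) + 125576/(-202963))) = 1/(781099 + (-308709 + 125576*(-1/202963))) = 1/(781099 + (-308709 - 125576/202963)) = 1/(781099 - 62656630343/202963) = 1/(95877565994/202963) = 202963/95877565994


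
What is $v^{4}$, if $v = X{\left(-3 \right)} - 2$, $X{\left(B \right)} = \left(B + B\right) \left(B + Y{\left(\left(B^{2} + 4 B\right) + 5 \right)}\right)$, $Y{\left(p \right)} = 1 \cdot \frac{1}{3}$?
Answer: $38416$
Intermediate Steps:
$Y{\left(p \right)} = \frac{1}{3}$ ($Y{\left(p \right)} = 1 \cdot \frac{1}{3} = \frac{1}{3}$)
$X{\left(B \right)} = 2 B \left(\frac{1}{3} + B\right)$ ($X{\left(B \right)} = \left(B + B\right) \left(B + \frac{1}{3}\right) = 2 B \left(\frac{1}{3} + B\right)$)
$v = 14$ ($v = \frac{2}{3} \left(-3\right) \left(1 + 3 \left(-3\right)\right) - 2 = \frac{2}{3} \left(-3\right) \left(1 - 9\right) - 2 = \frac{2}{3} \left(-3\right) \left(-8\right) - 2 = 16 - 2 = 14$)
$v^{4} = 14^{4} = 38416$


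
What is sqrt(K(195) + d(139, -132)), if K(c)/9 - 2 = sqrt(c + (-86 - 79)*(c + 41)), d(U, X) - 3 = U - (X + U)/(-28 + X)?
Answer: sqrt(256070 + 43200*I*sqrt(4305))/40 ≈ 31.135 + 28.449*I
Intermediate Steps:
d(U, X) = 3 + U - (U + X)/(-28 + X) (d(U, X) = 3 + (U - (X + U)/(-28 + X)) = 3 + (U - (U + X)/(-28 + X)) = 3 + U - (U + X)/(-28 + X))
K(c) = 18 + 9*sqrt(-6765 - 164*c) (K(c) = 18 + 9*sqrt(c + (-86 - 79)*(c + 41)) = 18 + 9*sqrt(c - 165*(41 + c)) = 18 + 9*sqrt(c + (-6765 - 165*c)) = 18 + 9*sqrt(-6765 - 164*c))
sqrt(K(195) + d(139, -132)) = sqrt((18 + 9*sqrt(-6765 - 164*195)) + (-84 - 29*139 + 2*(-132) + 139*(-132))/(-28 - 132)) = sqrt((18 + 9*sqrt(-6765 - 31980)) + (-84 - 4031 - 264 - 18348)/(-160)) = sqrt((18 + 9*sqrt(-38745)) - 1/160*(-22727)) = sqrt((18 + 9*(3*I*sqrt(4305))) + 22727/160) = sqrt((18 + 27*I*sqrt(4305)) + 22727/160) = sqrt(25607/160 + 27*I*sqrt(4305))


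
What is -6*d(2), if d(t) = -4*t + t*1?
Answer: 36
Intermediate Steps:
d(t) = -3*t (d(t) = -4*t + t = -3*t)
-6*d(2) = -(-18)*2 = -6*(-6) = 36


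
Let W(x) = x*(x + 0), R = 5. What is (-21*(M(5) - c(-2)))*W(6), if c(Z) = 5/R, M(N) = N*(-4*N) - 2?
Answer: 77868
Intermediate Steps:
W(x) = x**2 (W(x) = x*x = x**2)
M(N) = -2 - 4*N**2 (M(N) = -4*N**2 - 2 = -2 - 4*N**2)
c(Z) = 1 (c(Z) = 5/5 = 5*(1/5) = 1)
(-21*(M(5) - c(-2)))*W(6) = -21*((-2 - 4*5**2) - 1*1)*6**2 = -21*((-2 - 4*25) - 1)*36 = -21*((-2 - 100) - 1)*36 = -21*(-102 - 1)*36 = -21*(-103)*36 = 2163*36 = 77868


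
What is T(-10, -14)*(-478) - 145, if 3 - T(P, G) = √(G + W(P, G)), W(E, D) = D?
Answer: -1579 + 956*I*√7 ≈ -1579.0 + 2529.3*I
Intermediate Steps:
T(P, G) = 3 - √2*√G (T(P, G) = 3 - √(G + G) = 3 - √(2*G) = 3 - √2*√G)
T(-10, -14)*(-478) - 145 = (3 - √2*√(-14))*(-478) - 145 = (3 - √2*I*√14)*(-478) - 145 = (3 - 2*I*√7)*(-478) - 145 = (-1434 + 956*I*√7) - 145 = -1579 + 956*I*√7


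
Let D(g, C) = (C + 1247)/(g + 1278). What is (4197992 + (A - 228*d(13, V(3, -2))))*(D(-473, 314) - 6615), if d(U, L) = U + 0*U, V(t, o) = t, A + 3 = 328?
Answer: -3190574347206/115 ≈ -2.7744e+10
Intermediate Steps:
A = 325 (A = -3 + 328 = 325)
d(U, L) = U (d(U, L) = U + 0 = U)
D(g, C) = (1247 + C)/(1278 + g)
(4197992 + (A - 228*d(13, V(3, -2))))*(D(-473, 314) - 6615) = (4197992 + (325 - 228*13))*((1247 + 314)/(1278 - 473) - 6615) = (4197992 + (325 - 2964))*(1561/805 - 6615) = (4197992 - 2639)*((1/805)*1561 - 6615) = 4195353*(223/115 - 6615) = 4195353*(-760502/115) = -3190574347206/115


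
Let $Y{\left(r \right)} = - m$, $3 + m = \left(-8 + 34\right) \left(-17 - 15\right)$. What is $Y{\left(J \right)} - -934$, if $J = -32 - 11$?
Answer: $1769$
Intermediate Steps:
$J = -43$
$m = -835$ ($m = -3 + \left(-8 + 34\right) \left(-17 - 15\right) = -3 + 26 \left(-32\right) = -3 - 832 = -835$)
$Y{\left(r \right)} = 835$ ($Y{\left(r \right)} = \left(-1\right) \left(-835\right) = 835$)
$Y{\left(J \right)} - -934 = 835 - -934 = 835 + 934 = 1769$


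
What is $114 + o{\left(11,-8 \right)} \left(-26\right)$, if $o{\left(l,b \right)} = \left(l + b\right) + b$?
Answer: $244$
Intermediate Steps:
$o{\left(l,b \right)} = l + 2 b$ ($o{\left(l,b \right)} = \left(b + l\right) + b = l + 2 b$)
$114 + o{\left(11,-8 \right)} \left(-26\right) = 114 + \left(11 + 2 \left(-8\right)\right) \left(-26\right) = 114 + \left(11 - 16\right) \left(-26\right) = 114 - -130 = 114 + 130 = 244$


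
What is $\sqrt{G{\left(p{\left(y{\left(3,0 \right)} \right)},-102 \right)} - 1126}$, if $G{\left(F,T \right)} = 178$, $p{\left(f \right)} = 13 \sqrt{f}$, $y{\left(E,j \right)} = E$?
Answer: $2 i \sqrt{237} \approx 30.79 i$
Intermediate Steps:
$\sqrt{G{\left(p{\left(y{\left(3,0 \right)} \right)},-102 \right)} - 1126} = \sqrt{178 - 1126} = \sqrt{-948} = 2 i \sqrt{237}$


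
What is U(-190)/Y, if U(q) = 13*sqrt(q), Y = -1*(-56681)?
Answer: 13*I*sqrt(190)/56681 ≈ 0.0031614*I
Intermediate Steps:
Y = 56681
U(-190)/Y = (13*sqrt(-190))/56681 = (13*(I*sqrt(190)))*(1/56681) = (13*I*sqrt(190))*(1/56681) = 13*I*sqrt(190)/56681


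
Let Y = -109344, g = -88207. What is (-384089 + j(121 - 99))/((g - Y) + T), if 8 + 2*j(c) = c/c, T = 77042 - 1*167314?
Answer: 13967/2514 ≈ 5.5557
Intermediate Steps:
T = -90272 (T = 77042 - 167314 = -90272)
j(c) = -7/2 (j(c) = -4 + (c/c)/2 = -4 + (½)*1 = -4 + ½ = -7/2)
(-384089 + j(121 - 99))/((g - Y) + T) = (-384089 - 7/2)/((-88207 - 1*(-109344)) - 90272) = -768185/(2*((-88207 + 109344) - 90272)) = -768185/(2*(21137 - 90272)) = -768185/2/(-69135) = -768185/2*(-1/69135) = 13967/2514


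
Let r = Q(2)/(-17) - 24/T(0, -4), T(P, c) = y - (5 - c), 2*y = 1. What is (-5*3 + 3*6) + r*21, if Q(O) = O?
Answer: 1017/17 ≈ 59.824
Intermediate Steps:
y = ½ (y = (½)*1 = ½ ≈ 0.50000)
T(P, c) = -9/2 + c (T(P, c) = ½ - (5 - c) = ½ + (-5 + c) = -9/2 + c)
r = 46/17 (r = 2/(-17) - 24/(-9/2 - 4) = 2*(-1/17) - 24/(-17/2) = -2/17 - 24*(-2/17) = -2/17 + 48/17 = 46/17 ≈ 2.7059)
(-5*3 + 3*6) + r*21 = (-5*3 + 3*6) + (46/17)*21 = (-15 + 18) + 966/17 = 3 + 966/17 = 1017/17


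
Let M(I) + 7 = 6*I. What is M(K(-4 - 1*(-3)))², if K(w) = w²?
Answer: 1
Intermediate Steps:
M(I) = -7 + 6*I
M(K(-4 - 1*(-3)))² = (-7 + 6*(-4 - 1*(-3))²)² = (-7 + 6*(-4 + 3)²)² = (-7 + 6*(-1)²)² = (-7 + 6*1)² = (-7 + 6)² = (-1)² = 1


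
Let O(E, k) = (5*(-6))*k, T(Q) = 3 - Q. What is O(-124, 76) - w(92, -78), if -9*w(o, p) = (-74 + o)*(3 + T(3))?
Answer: -2274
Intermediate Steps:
O(E, k) = -30*k
w(o, p) = 74/3 - o/3 (w(o, p) = -(-74 + o)*(3 + (3 - 1*3))/9 = -(-74 + o)*(3 + (3 - 3))/9 = -(-74 + o)*(3 + 0)/9 = -(-74 + o)*3/9 = -(-222 + 3*o)/9 = 74/3 - o/3)
O(-124, 76) - w(92, -78) = -30*76 - (74/3 - 1/3*92) = -2280 - (74/3 - 92/3) = -2280 - 1*(-6) = -2280 + 6 = -2274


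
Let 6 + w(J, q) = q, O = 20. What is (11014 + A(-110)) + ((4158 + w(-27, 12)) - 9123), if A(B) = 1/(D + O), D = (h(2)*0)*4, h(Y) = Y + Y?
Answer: 121101/20 ≈ 6055.0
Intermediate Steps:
h(Y) = 2*Y
w(J, q) = -6 + q
D = 0 (D = ((2*2)*0)*4 = (4*0)*4 = 0*4 = 0)
A(B) = 1/20 (A(B) = 1/(0 + 20) = 1/20)
(11014 + A(-110)) + ((4158 + w(-27, 12)) - 9123) = (11014 + 1/20) + ((4158 + (-6 + 12)) - 9123) = 220281/20 + ((4158 + 6) - 9123) = 220281/20 + (4164 - 9123) = 220281/20 - 4959 = 121101/20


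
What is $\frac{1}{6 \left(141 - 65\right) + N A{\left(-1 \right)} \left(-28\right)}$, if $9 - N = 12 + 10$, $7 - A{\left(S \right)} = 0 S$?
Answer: $\frac{1}{3004} \approx 0.00033289$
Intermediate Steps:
$A{\left(S \right)} = 7$ ($A{\left(S \right)} = 7 - 0 S = 7 - 0 = 7 + 0 = 7$)
$N = -13$ ($N = 9 - \left(12 + 10\right) = 9 - 22 = -13$)
$\frac{1}{6 \left(141 - 65\right) + N A{\left(-1 \right)} \left(-28\right)} = \frac{1}{6 \left(141 - 65\right) + \left(-13\right) 7 \left(-28\right)} = \frac{1}{6 \cdot 76 - -2548} = \frac{1}{456 + 2548} = \frac{1}{3004}$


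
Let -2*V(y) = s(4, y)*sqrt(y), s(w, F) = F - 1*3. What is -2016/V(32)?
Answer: 504*sqrt(2)/29 ≈ 24.578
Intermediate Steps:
s(w, F) = -3 + F (s(w, F) = F - 3 = -3 + F)
V(y) = -sqrt(y)*(-3 + y)/2 (V(y) = -(-3 + y)*sqrt(y)/2 = -sqrt(y)*(-3 + y)/2)
-2016/V(32) = -2016*sqrt(2)/(4*(3 - 1*32)) = -2016*sqrt(2)/(4*(3 - 32)) = -2016*(-sqrt(2)/116) = -(-504)*sqrt(2)/29 = 504*sqrt(2)/29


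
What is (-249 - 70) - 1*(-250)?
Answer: -69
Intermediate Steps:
(-249 - 70) - 1*(-250) = -319 + 250 = -69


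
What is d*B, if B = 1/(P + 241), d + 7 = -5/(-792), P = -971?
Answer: 5539/578160 ≈ 0.0095804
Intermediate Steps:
d = -5539/792 (d = -7 - 5/(-792) = -7 - 5*(-1/792) = -7 + 5/792 = -5539/792 ≈ -6.9937)
B = -1/730 (B = 1/(-971 + 241) = 1/(-730) = -1/730 ≈ -0.0013699)
d*B = -5539/792*(-1/730) = 5539/578160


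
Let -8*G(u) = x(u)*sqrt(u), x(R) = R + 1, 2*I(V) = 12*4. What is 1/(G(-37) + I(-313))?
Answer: 32/1767 - 2*I*sqrt(37)/589 ≈ 0.01811 - 0.020655*I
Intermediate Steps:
I(V) = 24 (I(V) = (12*4)/2 = (1/2)*48 = 24)
x(R) = 1 + R
G(u) = -sqrt(u)*(1 + u)/8 (G(u) = -(1 + u)*sqrt(u)/8 = -sqrt(u)*(1 + u)/8)
1/(G(-37) + I(-313)) = 1/(sqrt(-37)*(-1 - 1*(-37))/8 + 24) = 1/((I*sqrt(37))*(-1 + 37)/8 + 24) = 1/((1/8)*(I*sqrt(37))*36 + 24) = 1/(9*I*sqrt(37)/2 + 24) = 1/(24 + 9*I*sqrt(37)/2)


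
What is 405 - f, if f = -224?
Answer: 629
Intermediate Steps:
405 - f = 405 - 1*(-224) = 405 + 224 = 629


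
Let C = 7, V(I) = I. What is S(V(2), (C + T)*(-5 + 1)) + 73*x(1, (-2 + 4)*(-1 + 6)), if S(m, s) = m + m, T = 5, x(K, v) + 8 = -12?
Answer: -1456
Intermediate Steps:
x(K, v) = -20 (x(K, v) = -8 - 12 = -20)
S(m, s) = 2*m
S(V(2), (C + T)*(-5 + 1)) + 73*x(1, (-2 + 4)*(-1 + 6)) = 2*2 + 73*(-20) = 4 - 1460 = -1456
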